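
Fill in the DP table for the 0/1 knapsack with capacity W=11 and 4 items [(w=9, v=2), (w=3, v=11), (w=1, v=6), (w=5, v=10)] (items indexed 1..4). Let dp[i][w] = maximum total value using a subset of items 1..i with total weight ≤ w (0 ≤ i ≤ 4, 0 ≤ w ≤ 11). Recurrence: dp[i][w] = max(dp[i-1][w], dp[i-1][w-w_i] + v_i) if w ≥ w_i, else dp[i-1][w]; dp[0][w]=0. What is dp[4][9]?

27

i\w   0   1   2   3   4   5   6   7   8   9  10  11
  0   0   0   0   0   0   0   0   0   0   0   0   0
  1   0   0   0   0   0   0   0   0   0   2   2   2
  2   0   0   0  11  11  11  11  11  11  11  11  11
  3   0   6   6  11  17  17  17  17  17  17  17  17
  4   0   6   6  11  17  17  17  17  21  27  27  27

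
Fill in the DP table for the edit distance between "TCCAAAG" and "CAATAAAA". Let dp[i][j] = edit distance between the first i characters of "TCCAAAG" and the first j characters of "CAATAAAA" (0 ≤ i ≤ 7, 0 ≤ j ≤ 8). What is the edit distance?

5

   ''  C  A  A  T  A  A  A  A
''  0  1  2  3  4  5  6  7  8
 T  1  1  2  3  3  4  5  6  7
 C  2  1  2  3  4  4  5  6  7
 C  3  2  2  3  4  5  5  6  7
 A  4  3  2  2  3  4  5  5  6
 A  5  4  3  2  3  3  4  5  5
 A  6  5  4  3  3  3  3  4  5
 G  7  6  5  4  4  4  4  4  5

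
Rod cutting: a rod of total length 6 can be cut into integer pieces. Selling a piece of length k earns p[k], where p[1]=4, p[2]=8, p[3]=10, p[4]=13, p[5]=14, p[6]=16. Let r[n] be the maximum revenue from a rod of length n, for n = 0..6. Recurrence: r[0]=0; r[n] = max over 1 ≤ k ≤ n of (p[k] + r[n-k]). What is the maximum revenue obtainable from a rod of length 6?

24

   n    0    1    2    3    4    5    6
r[n]    0    4    8   12   16   20   24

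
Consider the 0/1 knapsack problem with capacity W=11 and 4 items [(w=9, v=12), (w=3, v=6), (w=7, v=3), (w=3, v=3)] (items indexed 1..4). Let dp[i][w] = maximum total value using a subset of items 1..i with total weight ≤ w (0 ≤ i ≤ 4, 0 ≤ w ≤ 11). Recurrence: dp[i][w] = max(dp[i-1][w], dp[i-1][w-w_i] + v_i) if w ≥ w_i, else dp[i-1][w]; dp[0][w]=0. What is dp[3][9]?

i\w   0   1   2   3   4   5   6   7   8   9  10  11
  0   0   0   0   0   0   0   0   0   0   0   0   0
  1   0   0   0   0   0   0   0   0   0  12  12  12
  2   0   0   0   6   6   6   6   6   6  12  12  12
  3   0   0   0   6   6   6   6   6   6  12  12  12
  4   0   0   0   6   6   6   9   9   9  12  12  12

12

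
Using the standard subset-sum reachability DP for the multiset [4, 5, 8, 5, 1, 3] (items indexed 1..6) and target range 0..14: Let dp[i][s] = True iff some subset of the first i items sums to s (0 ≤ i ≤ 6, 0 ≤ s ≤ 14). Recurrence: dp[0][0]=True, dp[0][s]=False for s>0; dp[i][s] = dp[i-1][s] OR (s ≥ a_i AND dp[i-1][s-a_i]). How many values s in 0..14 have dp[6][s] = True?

14

i\s   0   1   2   3   4   5   6   7   8   9  10  11  12  13  14
  0   T   F   F   F   F   F   F   F   F   F   F   F   F   F   F
  1   T   F   F   F   T   F   F   F   F   F   F   F   F   F   F
  2   T   F   F   F   T   T   F   F   F   T   F   F   F   F   F
  3   T   F   F   F   T   T   F   F   T   T   F   F   T   T   F
  4   T   F   F   F   T   T   F   F   T   T   T   F   T   T   T
  5   T   T   F   F   T   T   T   F   T   T   T   T   T   T   T
  6   T   T   F   T   T   T   T   T   T   T   T   T   T   T   T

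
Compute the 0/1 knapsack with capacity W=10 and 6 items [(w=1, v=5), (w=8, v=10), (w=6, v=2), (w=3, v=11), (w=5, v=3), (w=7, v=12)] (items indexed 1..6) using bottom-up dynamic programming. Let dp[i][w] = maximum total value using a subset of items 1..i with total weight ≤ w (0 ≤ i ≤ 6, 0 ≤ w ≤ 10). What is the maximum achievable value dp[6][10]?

i\w   0   1   2   3   4   5   6   7   8   9  10
  0   0   0   0   0   0   0   0   0   0   0   0
  1   0   5   5   5   5   5   5   5   5   5   5
  2   0   5   5   5   5   5   5   5  10  15  15
  3   0   5   5   5   5   5   5   7  10  15  15
  4   0   5   5  11  16  16  16  16  16  16  18
  5   0   5   5  11  16  16  16  16  16  19  19
  6   0   5   5  11  16  16  16  16  17  19  23

23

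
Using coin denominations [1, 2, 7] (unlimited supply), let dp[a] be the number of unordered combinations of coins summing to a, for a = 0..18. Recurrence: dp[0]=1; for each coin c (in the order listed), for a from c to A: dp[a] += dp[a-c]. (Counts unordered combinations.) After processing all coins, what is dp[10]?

8

after  coin     0     1     2     3     4     5     6     7     8     9    10    11    12    13    14    15    16    17    18
          1     1     1     1     1     1     1     1     1     1     1     1     1     1     1     1     1     1     1     1
          2     1     1     2     2     3     3     4     4     5     5     6     6     7     7     8     8     9     9    10
          7     1     1     2     2     3     3     4     5     6     7     8     9    10    11    13    14    16    17    19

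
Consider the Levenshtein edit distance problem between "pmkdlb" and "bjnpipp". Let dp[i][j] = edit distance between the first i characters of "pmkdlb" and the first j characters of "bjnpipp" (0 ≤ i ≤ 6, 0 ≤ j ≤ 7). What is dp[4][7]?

6

   ''  b  j  n  p  i  p  p
''  0  1  2  3  4  5  6  7
 p  1  1  2  3  3  4  5  6
 m  2  2  2  3  4  4  5  6
 k  3  3  3  3  4  5  5  6
 d  4  4  4  4  4  5  6  6
 l  5  5  5  5  5  5  6  7
 b  6  5  6  6  6  6  6  7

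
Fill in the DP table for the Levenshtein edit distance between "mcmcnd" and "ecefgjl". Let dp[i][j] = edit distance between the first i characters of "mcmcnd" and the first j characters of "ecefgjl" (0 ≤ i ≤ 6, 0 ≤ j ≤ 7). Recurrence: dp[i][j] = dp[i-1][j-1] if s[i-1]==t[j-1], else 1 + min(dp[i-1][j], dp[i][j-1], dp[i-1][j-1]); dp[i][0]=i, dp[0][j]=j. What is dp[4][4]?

3

   ''  e  c  e  f  g  j  l
''  0  1  2  3  4  5  6  7
 m  1  1  2  3  4  5  6  7
 c  2  2  1  2  3  4  5  6
 m  3  3  2  2  3  4  5  6
 c  4  4  3  3  3  4  5  6
 n  5  5  4  4  4  4  5  6
 d  6  6  5  5  5  5  5  6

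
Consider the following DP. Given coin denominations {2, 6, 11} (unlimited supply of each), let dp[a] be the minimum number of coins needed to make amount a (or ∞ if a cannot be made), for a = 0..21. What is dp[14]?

 a  0  1  2  3  4  5  6  7  8  9 10 11 12 13 14 15 16 17 18 19 20 21
dp  0  -  1  -  2  -  1  -  2  -  3  1  2  2  3  3  4  2  3  3  4  4
(- denotes ∞ / unreachable)

3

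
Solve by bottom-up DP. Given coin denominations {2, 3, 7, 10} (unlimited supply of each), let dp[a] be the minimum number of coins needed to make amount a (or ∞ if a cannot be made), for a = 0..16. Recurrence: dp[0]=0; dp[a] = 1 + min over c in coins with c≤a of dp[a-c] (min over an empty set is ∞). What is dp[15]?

3

 a  0  1  2  3  4  5  6  7  8  9 10 11 12 13 14 15 16
dp  0  -  1  1  2  2  2  1  3  2  1  3  2  2  2  3  3
(- denotes ∞ / unreachable)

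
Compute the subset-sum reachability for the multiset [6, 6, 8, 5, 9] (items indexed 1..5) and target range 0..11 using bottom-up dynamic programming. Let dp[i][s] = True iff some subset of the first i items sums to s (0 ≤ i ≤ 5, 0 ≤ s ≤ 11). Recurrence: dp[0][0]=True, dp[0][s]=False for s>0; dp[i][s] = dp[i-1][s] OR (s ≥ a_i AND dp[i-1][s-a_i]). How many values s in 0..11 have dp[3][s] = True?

i\s   0   1   2   3   4   5   6   7   8   9  10  11
  0   T   F   F   F   F   F   F   F   F   F   F   F
  1   T   F   F   F   F   F   T   F   F   F   F   F
  2   T   F   F   F   F   F   T   F   F   F   F   F
  3   T   F   F   F   F   F   T   F   T   F   F   F
  4   T   F   F   F   F   T   T   F   T   F   F   T
  5   T   F   F   F   F   T   T   F   T   T   F   T

3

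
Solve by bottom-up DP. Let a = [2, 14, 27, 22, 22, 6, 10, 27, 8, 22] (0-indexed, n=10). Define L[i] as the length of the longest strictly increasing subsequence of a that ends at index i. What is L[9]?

   i    0    1    2    3    4    5    6    7    8    9
a[i]    2   14   27   22   22    6   10   27    8   22
L[i]    1    2    3    3    3    2    3    4    3    4

4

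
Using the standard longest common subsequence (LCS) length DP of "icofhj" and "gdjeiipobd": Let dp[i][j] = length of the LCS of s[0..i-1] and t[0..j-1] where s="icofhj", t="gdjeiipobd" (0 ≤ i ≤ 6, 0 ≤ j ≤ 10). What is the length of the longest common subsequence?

   ''  g  d  j  e  i  i  p  o  b  d
''  0  0  0  0  0  0  0  0  0  0  0
 i  0  0  0  0  0  1  1  1  1  1  1
 c  0  0  0  0  0  1  1  1  1  1  1
 o  0  0  0  0  0  1  1  1  2  2  2
 f  0  0  0  0  0  1  1  1  2  2  2
 h  0  0  0  0  0  1  1  1  2  2  2
 j  0  0  0  1  1  1  1  1  2  2  2

2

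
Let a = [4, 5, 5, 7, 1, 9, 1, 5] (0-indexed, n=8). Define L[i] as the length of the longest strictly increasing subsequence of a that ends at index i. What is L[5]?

   i    0    1    2    3    4    5    6    7
a[i]    4    5    5    7    1    9    1    5
L[i]    1    2    2    3    1    4    1    2

4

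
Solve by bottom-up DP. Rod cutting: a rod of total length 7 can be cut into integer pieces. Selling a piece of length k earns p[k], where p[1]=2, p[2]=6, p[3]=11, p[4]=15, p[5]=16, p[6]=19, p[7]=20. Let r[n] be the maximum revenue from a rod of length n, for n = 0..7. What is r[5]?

17

   n    0    1    2    3    4    5    6    7
r[n]    0    2    6   11   15   17   22   26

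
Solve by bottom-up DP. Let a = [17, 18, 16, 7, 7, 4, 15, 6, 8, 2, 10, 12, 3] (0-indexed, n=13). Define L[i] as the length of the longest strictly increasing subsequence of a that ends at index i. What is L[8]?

3

   i    0    1    2    3    4    5    6    7    8    9   10   11   12
a[i]   17   18   16    7    7    4   15    6    8    2   10   12    3
L[i]    1    2    1    1    1    1    2    2    3    1    4    5    2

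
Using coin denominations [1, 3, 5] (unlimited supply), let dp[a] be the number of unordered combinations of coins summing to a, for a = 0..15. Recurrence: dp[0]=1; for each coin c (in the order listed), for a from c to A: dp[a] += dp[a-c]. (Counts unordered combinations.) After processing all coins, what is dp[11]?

8

after  coin     0     1     2     3     4     5     6     7     8     9    10    11    12    13    14    15
          1     1     1     1     1     1     1     1     1     1     1     1     1     1     1     1     1
          3     1     1     1     2     2     2     3     3     3     4     4     4     5     5     5     6
          5     1     1     1     2     2     3     4     4     5     6     7     8     9    10    11    13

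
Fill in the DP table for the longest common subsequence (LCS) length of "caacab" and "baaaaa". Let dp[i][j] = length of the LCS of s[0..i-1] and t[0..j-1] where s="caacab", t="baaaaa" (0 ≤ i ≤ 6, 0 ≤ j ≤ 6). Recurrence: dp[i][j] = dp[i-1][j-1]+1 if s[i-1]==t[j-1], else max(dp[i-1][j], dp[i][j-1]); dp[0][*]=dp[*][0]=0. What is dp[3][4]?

2

   ''  b  a  a  a  a  a
''  0  0  0  0  0  0  0
 c  0  0  0  0  0  0  0
 a  0  0  1  1  1  1  1
 a  0  0  1  2  2  2  2
 c  0  0  1  2  2  2  2
 a  0  0  1  2  3  3  3
 b  0  1  1  2  3  3  3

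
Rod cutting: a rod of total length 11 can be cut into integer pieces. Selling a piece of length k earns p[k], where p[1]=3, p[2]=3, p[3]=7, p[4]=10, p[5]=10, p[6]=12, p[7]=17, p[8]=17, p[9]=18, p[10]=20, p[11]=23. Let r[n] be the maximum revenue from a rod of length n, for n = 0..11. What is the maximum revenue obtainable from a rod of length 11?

33

   n    0    1    2    3    4    5    6    7    8    9   10   11
r[n]    0    3    6    9   12   15   18   21   24   27   30   33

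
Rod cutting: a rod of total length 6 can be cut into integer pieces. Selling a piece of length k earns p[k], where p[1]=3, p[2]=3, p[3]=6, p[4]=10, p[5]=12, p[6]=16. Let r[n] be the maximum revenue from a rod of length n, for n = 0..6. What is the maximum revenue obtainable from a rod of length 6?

   n    0    1    2    3    4    5    6
r[n]    0    3    6    9   12   15   18

18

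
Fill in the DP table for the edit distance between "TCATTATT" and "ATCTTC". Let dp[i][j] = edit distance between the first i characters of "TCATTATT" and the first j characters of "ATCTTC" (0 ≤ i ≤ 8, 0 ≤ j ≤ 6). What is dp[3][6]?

   ''  A  T  C  T  T  C
''  0  1  2  3  4  5  6
 T  1  1  1  2  3  4  5
 C  2  2  2  1  2  3  4
 A  3  2  3  2  2  3  4
 T  4  3  2  3  2  2  3
 T  5  4  3  3  3  2  3
 A  6  5  4  4  4  3  3
 T  7  6  5  5  4  4  4
 T  8  7  6  6  5  4  5

4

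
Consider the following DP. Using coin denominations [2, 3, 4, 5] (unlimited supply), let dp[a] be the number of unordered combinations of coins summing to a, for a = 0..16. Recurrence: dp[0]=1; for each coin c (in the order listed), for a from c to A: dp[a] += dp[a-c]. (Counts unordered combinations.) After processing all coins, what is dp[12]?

10

after  coin     0     1     2     3     4     5     6     7     8     9    10    11    12    13    14    15    16
          2     1     0     1     0     1     0     1     0     1     0     1     0     1     0     1     0     1
          3     1     0     1     1     1     1     2     1     2     2     2     2     3     2     3     3     3
          4     1     0     1     1     2     1     3     2     4     3     5     4     7     5     8     7    10
          5     1     0     1     1     2     2     3     3     5     5     7     7    10    10    13    14    17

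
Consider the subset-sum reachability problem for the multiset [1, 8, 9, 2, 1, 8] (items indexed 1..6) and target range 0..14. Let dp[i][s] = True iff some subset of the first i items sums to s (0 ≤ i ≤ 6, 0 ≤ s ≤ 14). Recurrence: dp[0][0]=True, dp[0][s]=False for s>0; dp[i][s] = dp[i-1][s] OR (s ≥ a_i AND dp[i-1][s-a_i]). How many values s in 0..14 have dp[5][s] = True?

i\s   0   1   2   3   4   5   6   7   8   9  10  11  12  13  14
  0   T   F   F   F   F   F   F   F   F   F   F   F   F   F   F
  1   T   T   F   F   F   F   F   F   F   F   F   F   F   F   F
  2   T   T   F   F   F   F   F   F   T   T   F   F   F   F   F
  3   T   T   F   F   F   F   F   F   T   T   T   F   F   F   F
  4   T   T   T   T   F   F   F   F   T   T   T   T   T   F   F
  5   T   T   T   T   T   F   F   F   T   T   T   T   T   T   F
  6   T   T   T   T   T   F   F   F   T   T   T   T   T   T   F

11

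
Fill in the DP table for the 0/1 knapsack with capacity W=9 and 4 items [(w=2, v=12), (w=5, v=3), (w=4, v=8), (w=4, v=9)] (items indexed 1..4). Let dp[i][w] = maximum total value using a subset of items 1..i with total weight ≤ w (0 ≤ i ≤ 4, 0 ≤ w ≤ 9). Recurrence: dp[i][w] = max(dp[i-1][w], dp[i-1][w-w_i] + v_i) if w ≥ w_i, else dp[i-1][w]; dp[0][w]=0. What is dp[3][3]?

i\w   0   1   2   3   4   5   6   7   8   9
  0   0   0   0   0   0   0   0   0   0   0
  1   0   0  12  12  12  12  12  12  12  12
  2   0   0  12  12  12  12  12  15  15  15
  3   0   0  12  12  12  12  20  20  20  20
  4   0   0  12  12  12  12  21  21  21  21

12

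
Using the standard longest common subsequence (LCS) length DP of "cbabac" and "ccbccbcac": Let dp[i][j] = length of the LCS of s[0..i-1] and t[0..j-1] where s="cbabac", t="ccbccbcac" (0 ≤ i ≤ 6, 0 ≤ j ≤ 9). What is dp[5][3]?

2

   ''  c  c  b  c  c  b  c  a  c
''  0  0  0  0  0  0  0  0  0  0
 c  0  1  1  1  1  1  1  1  1  1
 b  0  1  1  2  2  2  2  2  2  2
 a  0  1  1  2  2  2  2  2  3  3
 b  0  1  1  2  2  2  3  3  3  3
 a  0  1  1  2  2  2  3  3  4  4
 c  0  1  2  2  3  3  3  4  4  5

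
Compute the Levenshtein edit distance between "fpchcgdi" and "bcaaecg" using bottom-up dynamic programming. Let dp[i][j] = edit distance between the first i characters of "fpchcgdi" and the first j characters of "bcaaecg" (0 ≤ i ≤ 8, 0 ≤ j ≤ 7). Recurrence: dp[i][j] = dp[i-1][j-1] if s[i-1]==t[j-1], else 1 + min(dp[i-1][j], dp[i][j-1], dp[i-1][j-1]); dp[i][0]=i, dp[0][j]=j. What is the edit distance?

   ''  b  c  a  a  e  c  g
''  0  1  2  3  4  5  6  7
 f  1  1  2  3  4  5  6  7
 p  2  2  2  3  4  5  6  7
 c  3  3  2  3  4  5  5  6
 h  4  4  3  3  4  5  6  6
 c  5  5  4  4  4  5  5  6
 g  6  6  5  5  5  5  6  5
 d  7  7  6  6  6  6  6  6
 i  8  8  7  7  7  7  7  7

7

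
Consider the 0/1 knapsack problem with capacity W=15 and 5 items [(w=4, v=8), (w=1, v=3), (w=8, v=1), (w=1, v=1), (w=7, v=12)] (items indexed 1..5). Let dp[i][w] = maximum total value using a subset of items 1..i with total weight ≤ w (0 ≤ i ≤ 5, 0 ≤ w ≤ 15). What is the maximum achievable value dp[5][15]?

24

i\w   0   1   2   3   4   5   6   7   8   9  10  11  12  13  14  15
  0   0   0   0   0   0   0   0   0   0   0   0   0   0   0   0   0
  1   0   0   0   0   8   8   8   8   8   8   8   8   8   8   8   8
  2   0   3   3   3   8  11  11  11  11  11  11  11  11  11  11  11
  3   0   3   3   3   8  11  11  11  11  11  11  11  11  12  12  12
  4   0   3   4   4   8  11  12  12  12  12  12  12  12  12  13  13
  5   0   3   4   4   8  11  12  12  15  16  16  20  23  24  24  24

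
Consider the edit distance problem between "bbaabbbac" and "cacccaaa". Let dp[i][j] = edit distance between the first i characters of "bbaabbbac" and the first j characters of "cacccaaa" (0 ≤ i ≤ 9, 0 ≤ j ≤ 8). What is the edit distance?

   ''  c  a  c  c  c  a  a  a
''  0  1  2  3  4  5  6  7  8
 b  1  1  2  3  4  5  6  7  8
 b  2  2  2  3  4  5  6  7  8
 a  3  3  2  3  4  5  5  6  7
 a  4  4  3  3  4  5  5  5  6
 b  5  5  4  4  4  5  6  6  6
 b  6  6  5  5  5  5  6  7  7
 b  7  7  6  6  6  6  6  7  8
 a  8  8  7  7  7  7  6  6  7
 c  9  8  8  7  7  7  7  7  7

7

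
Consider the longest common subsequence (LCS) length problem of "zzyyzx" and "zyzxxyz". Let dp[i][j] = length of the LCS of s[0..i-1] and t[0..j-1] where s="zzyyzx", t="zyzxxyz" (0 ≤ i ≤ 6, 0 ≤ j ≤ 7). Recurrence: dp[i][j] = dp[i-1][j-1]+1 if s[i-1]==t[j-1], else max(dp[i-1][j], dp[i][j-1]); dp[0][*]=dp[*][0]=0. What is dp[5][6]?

   ''  z  y  z  x  x  y  z
''  0  0  0  0  0  0  0  0
 z  0  1  1  1  1  1  1  1
 z  0  1  1  2  2  2  2  2
 y  0  1  2  2  2  2  3  3
 y  0  1  2  2  2  2  3  3
 z  0  1  2  3  3  3  3  4
 x  0  1  2  3  4  4  4  4

3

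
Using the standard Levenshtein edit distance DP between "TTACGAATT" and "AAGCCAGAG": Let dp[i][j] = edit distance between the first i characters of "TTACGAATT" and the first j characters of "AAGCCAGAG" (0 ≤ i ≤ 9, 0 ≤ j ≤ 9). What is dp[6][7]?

   ''  A  A  G  C  C  A  G  A  G
''  0  1  2  3  4  5  6  7  8  9
 T  1  1  2  3  4  5  6  7  8  9
 T  2  2  2  3  4  5  6  7  8  9
 A  3  2  2  3  4  5  5  6  7  8
 C  4  3  3  3  3  4  5  6  7  8
 G  5  4  4  3  4  4  5  5  6  7
 A  6  5  4  4  4  5  4  5  5  6
 A  7  6  5  5  5  5  5  5  5  6
 T  8  7  6  6  6  6  6  6  6  6
 T  9  8  7  7  7  7  7  7  7  7

5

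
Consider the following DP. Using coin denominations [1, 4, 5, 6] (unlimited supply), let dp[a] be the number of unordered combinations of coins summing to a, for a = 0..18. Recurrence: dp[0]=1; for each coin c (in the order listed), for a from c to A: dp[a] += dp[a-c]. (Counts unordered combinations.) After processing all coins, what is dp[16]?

after  coin     0     1     2     3     4     5     6     7     8     9    10    11    12    13    14    15    16    17    18
          1     1     1     1     1     1     1     1     1     1     1     1     1     1     1     1     1     1     1     1
          4     1     1     1     1     2     2     2     2     3     3     3     3     4     4     4     4     5     5     5
          5     1     1     1     1     2     3     3     3     4     5     6     6     7     8     9    10    11    12    13
          6     1     1     1     1     2     3     4     4     5     6     8     9    11    12    14    16    19    21    24

19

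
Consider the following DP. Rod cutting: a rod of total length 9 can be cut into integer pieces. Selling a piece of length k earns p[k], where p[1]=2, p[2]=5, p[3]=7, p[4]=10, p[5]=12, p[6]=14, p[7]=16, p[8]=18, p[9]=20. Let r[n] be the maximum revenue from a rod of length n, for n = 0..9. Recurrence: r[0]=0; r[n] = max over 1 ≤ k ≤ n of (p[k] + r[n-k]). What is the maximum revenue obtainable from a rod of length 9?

   n    0    1    2    3    4    5    6    7    8    9
r[n]    0    2    5    7   10   12   15   17   20   22

22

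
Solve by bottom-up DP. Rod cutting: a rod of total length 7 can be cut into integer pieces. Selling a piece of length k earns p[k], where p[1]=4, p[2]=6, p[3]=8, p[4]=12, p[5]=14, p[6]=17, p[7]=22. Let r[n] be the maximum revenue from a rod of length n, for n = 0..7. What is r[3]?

12

   n    0    1    2    3    4    5    6    7
r[n]    0    4    8   12   16   20   24   28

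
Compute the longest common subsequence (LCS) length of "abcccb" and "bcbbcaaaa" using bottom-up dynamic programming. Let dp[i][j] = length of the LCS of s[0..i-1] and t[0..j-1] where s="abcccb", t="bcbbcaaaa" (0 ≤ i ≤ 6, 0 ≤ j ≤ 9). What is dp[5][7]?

3

   ''  b  c  b  b  c  a  a  a  a
''  0  0  0  0  0  0  0  0  0  0
 a  0  0  0  0  0  0  1  1  1  1
 b  0  1  1  1  1  1  1  1  1  1
 c  0  1  2  2  2  2  2  2  2  2
 c  0  1  2  2  2  3  3  3  3  3
 c  0  1  2  2  2  3  3  3  3  3
 b  0  1  2  3  3  3  3  3  3  3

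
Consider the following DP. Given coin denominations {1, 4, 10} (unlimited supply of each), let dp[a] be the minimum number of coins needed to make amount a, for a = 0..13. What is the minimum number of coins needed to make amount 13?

4

 a  0  1  2  3  4  5  6  7  8  9 10 11 12 13
dp  0  1  2  3  1  2  3  4  2  3  1  2  3  4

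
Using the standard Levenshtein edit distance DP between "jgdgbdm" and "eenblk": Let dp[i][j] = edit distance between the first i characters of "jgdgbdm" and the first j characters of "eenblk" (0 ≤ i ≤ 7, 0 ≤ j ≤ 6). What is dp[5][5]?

   ''  e  e  n  b  l  k
''  0  1  2  3  4  5  6
 j  1  1  2  3  4  5  6
 g  2  2  2  3  4  5  6
 d  3  3  3  3  4  5  6
 g  4  4  4  4  4  5  6
 b  5  5  5  5  4  5  6
 d  6  6  6  6  5  5  6
 m  7  7  7  7  6  6  6

5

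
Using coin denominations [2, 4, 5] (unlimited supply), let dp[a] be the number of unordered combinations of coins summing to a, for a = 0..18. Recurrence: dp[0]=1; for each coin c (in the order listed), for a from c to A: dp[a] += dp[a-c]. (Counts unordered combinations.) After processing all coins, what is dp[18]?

8

after  coin     0     1     2     3     4     5     6     7     8     9    10    11    12    13    14    15    16    17    18
          2     1     0     1     0     1     0     1     0     1     0     1     0     1     0     1     0     1     0     1
          4     1     0     1     0     2     0     2     0     3     0     3     0     4     0     4     0     5     0     5
          5     1     0     1     0     2     1     2     1     3     2     4     2     5     3     6     4     7     5     8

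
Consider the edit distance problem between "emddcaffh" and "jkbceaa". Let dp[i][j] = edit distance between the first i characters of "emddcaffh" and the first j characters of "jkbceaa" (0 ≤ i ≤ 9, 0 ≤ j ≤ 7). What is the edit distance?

   ''  j  k  b  c  e  a  a
''  0  1  2  3  4  5  6  7
 e  1  1  2  3  4  4  5  6
 m  2  2  2  3  4  5  5  6
 d  3  3  3  3  4  5  6  6
 d  4  4  4  4  4  5  6  7
 c  5  5  5  5  4  5  6  7
 a  6  6  6  6  5  5  5  6
 f  7  7  7  7  6  6  6  6
 f  8  8  8  8  7  7  7  7
 h  9  9  9  9  8  8  8  8

8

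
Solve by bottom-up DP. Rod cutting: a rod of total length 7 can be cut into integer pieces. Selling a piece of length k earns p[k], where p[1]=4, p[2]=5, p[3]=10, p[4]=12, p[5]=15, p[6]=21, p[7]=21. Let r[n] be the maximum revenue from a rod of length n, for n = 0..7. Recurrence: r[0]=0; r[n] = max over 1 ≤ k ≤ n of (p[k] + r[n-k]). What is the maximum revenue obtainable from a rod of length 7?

   n    0    1    2    3    4    5    6    7
r[n]    0    4    8   12   16   20   24   28

28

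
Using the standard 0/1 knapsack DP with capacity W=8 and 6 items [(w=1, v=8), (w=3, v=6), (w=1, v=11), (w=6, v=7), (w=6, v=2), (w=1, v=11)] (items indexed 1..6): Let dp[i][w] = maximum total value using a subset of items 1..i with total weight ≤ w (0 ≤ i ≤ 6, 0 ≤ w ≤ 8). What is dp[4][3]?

19

i\w   0   1   2   3   4   5   6   7   8
  0   0   0   0   0   0   0   0   0   0
  1   0   8   8   8   8   8   8   8   8
  2   0   8   8   8  14  14  14  14  14
  3   0  11  19  19  19  25  25  25  25
  4   0  11  19  19  19  25  25  25  26
  5   0  11  19  19  19  25  25  25  26
  6   0  11  22  30  30  30  36  36  36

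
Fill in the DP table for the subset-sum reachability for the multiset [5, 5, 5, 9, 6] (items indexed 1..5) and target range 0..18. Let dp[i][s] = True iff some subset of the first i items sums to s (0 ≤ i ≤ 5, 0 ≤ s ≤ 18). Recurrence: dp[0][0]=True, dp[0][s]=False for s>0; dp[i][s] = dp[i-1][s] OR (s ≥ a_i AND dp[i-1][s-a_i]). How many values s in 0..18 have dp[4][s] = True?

i\s   0   1   2   3   4   5   6   7   8   9  10  11  12  13  14  15  16  17  18
  0   T   F   F   F   F   F   F   F   F   F   F   F   F   F   F   F   F   F   F
  1   T   F   F   F   F   T   F   F   F   F   F   F   F   F   F   F   F   F   F
  2   T   F   F   F   F   T   F   F   F   F   T   F   F   F   F   F   F   F   F
  3   T   F   F   F   F   T   F   F   F   F   T   F   F   F   F   T   F   F   F
  4   T   F   F   F   F   T   F   F   F   T   T   F   F   F   T   T   F   F   F
  5   T   F   F   F   F   T   T   F   F   T   T   T   F   F   T   T   T   F   F

6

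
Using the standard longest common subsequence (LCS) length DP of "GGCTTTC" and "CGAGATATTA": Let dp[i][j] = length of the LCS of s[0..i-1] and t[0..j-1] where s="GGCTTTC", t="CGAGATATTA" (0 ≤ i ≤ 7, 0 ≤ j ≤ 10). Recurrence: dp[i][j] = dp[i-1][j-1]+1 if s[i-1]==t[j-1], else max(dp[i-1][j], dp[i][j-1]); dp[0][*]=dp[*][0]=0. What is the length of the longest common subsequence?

   ''  C  G  A  G  A  T  A  T  T  A
''  0  0  0  0  0  0  0  0  0  0  0
 G  0  0  1  1  1  1  1  1  1  1  1
 G  0  0  1  1  2  2  2  2  2  2  2
 C  0  1  1  1  2  2  2  2  2  2  2
 T  0  1  1  1  2  2  3  3  3  3  3
 T  0  1  1  1  2  2  3  3  4  4  4
 T  0  1  1  1  2  2  3  3  4  5  5
 C  0  1  1  1  2  2  3  3  4  5  5

5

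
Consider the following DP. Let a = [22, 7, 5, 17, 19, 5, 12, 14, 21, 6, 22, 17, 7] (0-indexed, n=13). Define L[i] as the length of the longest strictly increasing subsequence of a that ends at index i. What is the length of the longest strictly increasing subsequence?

   i    0    1    2    3    4    5    6    7    8    9   10   11   12
a[i]   22    7    5   17   19    5   12   14   21    6   22   17    7
L[i]    1    1    1    2    3    1    2    3    4    2    5    4    3

5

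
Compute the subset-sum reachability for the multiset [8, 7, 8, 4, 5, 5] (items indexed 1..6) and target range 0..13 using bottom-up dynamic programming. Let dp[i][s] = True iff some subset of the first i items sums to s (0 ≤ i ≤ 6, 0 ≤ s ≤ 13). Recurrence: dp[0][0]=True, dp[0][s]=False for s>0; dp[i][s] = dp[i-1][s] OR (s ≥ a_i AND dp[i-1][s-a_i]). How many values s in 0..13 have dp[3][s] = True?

3

i\s   0   1   2   3   4   5   6   7   8   9  10  11  12  13
  0   T   F   F   F   F   F   F   F   F   F   F   F   F   F
  1   T   F   F   F   F   F   F   F   T   F   F   F   F   F
  2   T   F   F   F   F   F   F   T   T   F   F   F   F   F
  3   T   F   F   F   F   F   F   T   T   F   F   F   F   F
  4   T   F   F   F   T   F   F   T   T   F   F   T   T   F
  5   T   F   F   F   T   T   F   T   T   T   F   T   T   T
  6   T   F   F   F   T   T   F   T   T   T   T   T   T   T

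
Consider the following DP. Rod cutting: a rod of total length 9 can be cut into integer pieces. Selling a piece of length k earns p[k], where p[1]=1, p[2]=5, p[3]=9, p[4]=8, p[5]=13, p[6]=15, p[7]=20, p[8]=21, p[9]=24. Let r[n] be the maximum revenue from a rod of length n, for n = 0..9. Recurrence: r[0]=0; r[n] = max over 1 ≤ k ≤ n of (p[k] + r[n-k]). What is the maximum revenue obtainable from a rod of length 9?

   n    0    1    2    3    4    5    6    7    8    9
r[n]    0    1    5    9   10   14   18   20   23   27

27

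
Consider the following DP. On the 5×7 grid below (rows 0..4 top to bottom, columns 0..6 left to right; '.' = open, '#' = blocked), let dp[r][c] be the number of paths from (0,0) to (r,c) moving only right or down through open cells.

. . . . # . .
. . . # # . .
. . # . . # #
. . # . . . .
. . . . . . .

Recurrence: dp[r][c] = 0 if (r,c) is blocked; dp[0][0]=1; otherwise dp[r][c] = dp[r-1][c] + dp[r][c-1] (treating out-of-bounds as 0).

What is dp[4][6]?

5

r\c   0   1   2   3   4   5   6
  0   1   1   1   1   0   0   0
  1   1   2   3   0   0   0   0
  2   1   3   0   0   0   0   0
  3   1   4   0   0   0   0   0
  4   1   5   5   5   5   5   5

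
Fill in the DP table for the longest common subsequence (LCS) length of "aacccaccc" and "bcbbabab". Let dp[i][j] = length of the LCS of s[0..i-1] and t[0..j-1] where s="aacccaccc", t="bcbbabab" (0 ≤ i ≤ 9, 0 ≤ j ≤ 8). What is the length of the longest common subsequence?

   ''  b  c  b  b  a  b  a  b
''  0  0  0  0  0  0  0  0  0
 a  0  0  0  0  0  1  1  1  1
 a  0  0  0  0  0  1  1  2  2
 c  0  0  1  1  1  1  1  2  2
 c  0  0  1  1  1  1  1  2  2
 c  0  0  1  1  1  1  1  2  2
 a  0  0  1  1  1  2  2  2  2
 c  0  0  1  1  1  2  2  2  2
 c  0  0  1  1  1  2  2  2  2
 c  0  0  1  1  1  2  2  2  2

2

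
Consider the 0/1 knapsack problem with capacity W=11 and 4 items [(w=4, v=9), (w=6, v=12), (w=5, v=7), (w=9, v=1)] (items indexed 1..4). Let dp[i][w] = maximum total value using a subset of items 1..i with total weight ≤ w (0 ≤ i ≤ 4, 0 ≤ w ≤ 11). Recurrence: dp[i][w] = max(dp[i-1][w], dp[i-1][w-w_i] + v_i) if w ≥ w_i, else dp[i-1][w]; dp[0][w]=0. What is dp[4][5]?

i\w   0   1   2   3   4   5   6   7   8   9  10  11
  0   0   0   0   0   0   0   0   0   0   0   0   0
  1   0   0   0   0   9   9   9   9   9   9   9   9
  2   0   0   0   0   9   9  12  12  12  12  21  21
  3   0   0   0   0   9   9  12  12  12  16  21  21
  4   0   0   0   0   9   9  12  12  12  16  21  21

9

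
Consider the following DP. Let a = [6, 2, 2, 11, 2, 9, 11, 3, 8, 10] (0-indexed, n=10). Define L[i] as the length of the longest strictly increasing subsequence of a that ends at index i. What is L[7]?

2

   i    0    1    2    3    4    5    6    7    8    9
a[i]    6    2    2   11    2    9   11    3    8   10
L[i]    1    1    1    2    1    2    3    2    3    4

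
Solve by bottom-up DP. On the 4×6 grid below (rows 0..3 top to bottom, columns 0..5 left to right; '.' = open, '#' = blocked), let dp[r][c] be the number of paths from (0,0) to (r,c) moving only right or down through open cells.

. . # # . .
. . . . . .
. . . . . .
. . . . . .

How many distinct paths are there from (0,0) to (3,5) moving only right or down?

r\c   0   1   2   3   4   5
  0   1   1   0   0   0   0
  1   1   2   2   2   2   2
  2   1   3   5   7   9  11
  3   1   4   9  16  25  36

36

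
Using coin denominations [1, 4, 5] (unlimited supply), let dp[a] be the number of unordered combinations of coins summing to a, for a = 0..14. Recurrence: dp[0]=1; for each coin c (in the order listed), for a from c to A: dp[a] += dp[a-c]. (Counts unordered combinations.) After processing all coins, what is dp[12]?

after  coin     0     1     2     3     4     5     6     7     8     9    10    11    12    13    14
          1     1     1     1     1     1     1     1     1     1     1     1     1     1     1     1
          4     1     1     1     1     2     2     2     2     3     3     3     3     4     4     4
          5     1     1     1     1     2     3     3     3     4     5     6     6     7     8     9

7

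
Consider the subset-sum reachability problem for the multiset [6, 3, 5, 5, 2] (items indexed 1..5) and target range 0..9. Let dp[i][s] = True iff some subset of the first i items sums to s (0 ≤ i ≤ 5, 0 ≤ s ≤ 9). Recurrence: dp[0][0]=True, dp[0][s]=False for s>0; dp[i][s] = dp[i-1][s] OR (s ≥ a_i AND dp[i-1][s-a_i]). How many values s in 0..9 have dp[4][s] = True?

6

i\s   0   1   2   3   4   5   6   7   8   9
  0   T   F   F   F   F   F   F   F   F   F
  1   T   F   F   F   F   F   T   F   F   F
  2   T   F   F   T   F   F   T   F   F   T
  3   T   F   F   T   F   T   T   F   T   T
  4   T   F   F   T   F   T   T   F   T   T
  5   T   F   T   T   F   T   T   T   T   T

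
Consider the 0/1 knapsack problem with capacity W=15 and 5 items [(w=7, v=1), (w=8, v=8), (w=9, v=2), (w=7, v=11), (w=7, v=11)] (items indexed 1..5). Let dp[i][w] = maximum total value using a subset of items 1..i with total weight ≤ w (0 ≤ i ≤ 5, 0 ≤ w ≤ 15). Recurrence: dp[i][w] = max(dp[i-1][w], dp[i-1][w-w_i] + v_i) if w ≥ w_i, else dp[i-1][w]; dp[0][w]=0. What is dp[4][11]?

11

i\w   0   1   2   3   4   5   6   7   8   9  10  11  12  13  14  15
  0   0   0   0   0   0   0   0   0   0   0   0   0   0   0   0   0
  1   0   0   0   0   0   0   0   1   1   1   1   1   1   1   1   1
  2   0   0   0   0   0   0   0   1   8   8   8   8   8   8   8   9
  3   0   0   0   0   0   0   0   1   8   8   8   8   8   8   8   9
  4   0   0   0   0   0   0   0  11  11  11  11  11  11  11  12  19
  5   0   0   0   0   0   0   0  11  11  11  11  11  11  11  22  22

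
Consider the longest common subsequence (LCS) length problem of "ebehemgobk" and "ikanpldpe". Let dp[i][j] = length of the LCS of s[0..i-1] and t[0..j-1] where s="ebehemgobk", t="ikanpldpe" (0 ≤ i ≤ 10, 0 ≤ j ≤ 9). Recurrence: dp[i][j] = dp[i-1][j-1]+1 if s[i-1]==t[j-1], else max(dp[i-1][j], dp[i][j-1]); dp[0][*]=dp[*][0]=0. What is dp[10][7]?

1

   ''  i  k  a  n  p  l  d  p  e
''  0  0  0  0  0  0  0  0  0  0
 e  0  0  0  0  0  0  0  0  0  1
 b  0  0  0  0  0  0  0  0  0  1
 e  0  0  0  0  0  0  0  0  0  1
 h  0  0  0  0  0  0  0  0  0  1
 e  0  0  0  0  0  0  0  0  0  1
 m  0  0  0  0  0  0  0  0  0  1
 g  0  0  0  0  0  0  0  0  0  1
 o  0  0  0  0  0  0  0  0  0  1
 b  0  0  0  0  0  0  0  0  0  1
 k  0  0  1  1  1  1  1  1  1  1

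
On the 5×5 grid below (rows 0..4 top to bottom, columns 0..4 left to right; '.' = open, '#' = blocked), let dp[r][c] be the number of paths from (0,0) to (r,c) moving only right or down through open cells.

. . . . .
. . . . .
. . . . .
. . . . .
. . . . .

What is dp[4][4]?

r\c   0   1   2   3   4
  0   1   1   1   1   1
  1   1   2   3   4   5
  2   1   3   6  10  15
  3   1   4  10  20  35
  4   1   5  15  35  70

70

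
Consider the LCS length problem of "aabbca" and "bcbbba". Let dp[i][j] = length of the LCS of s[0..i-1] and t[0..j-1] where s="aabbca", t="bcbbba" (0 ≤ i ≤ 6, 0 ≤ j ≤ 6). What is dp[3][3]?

1

   ''  b  c  b  b  b  a
''  0  0  0  0  0  0  0
 a  0  0  0  0  0  0  1
 a  0  0  0  0  0  0  1
 b  0  1  1  1  1  1  1
 b  0  1  1  2  2  2  2
 c  0  1  2  2  2  2  2
 a  0  1  2  2  2  2  3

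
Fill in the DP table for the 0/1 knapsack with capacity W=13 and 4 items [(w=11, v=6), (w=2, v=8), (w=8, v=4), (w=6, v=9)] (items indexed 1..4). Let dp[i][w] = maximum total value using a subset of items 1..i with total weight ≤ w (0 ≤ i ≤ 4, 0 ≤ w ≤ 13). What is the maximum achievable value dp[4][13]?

i\w   0   1   2   3   4   5   6   7   8   9  10  11  12  13
  0   0   0   0   0   0   0   0   0   0   0   0   0   0   0
  1   0   0   0   0   0   0   0   0   0   0   0   6   6   6
  2   0   0   8   8   8   8   8   8   8   8   8   8   8  14
  3   0   0   8   8   8   8   8   8   8   8  12  12  12  14
  4   0   0   8   8   8   8   9   9  17  17  17  17  17  17

17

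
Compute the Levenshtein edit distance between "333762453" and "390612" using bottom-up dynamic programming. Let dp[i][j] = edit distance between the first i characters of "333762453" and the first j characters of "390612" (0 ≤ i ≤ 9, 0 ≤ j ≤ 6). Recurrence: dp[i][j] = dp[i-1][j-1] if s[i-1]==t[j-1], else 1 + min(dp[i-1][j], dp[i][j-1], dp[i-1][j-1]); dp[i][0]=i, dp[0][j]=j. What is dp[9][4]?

   ''  3  9  0  6  1  2
''  0  1  2  3  4  5  6
 3  1  0  1  2  3  4  5
 3  2  1  1  2  3  4  5
 3  3  2  2  2  3  4  5
 7  4  3  3  3  3  4  5
 6  5  4  4  4  3  4  5
 2  6  5  5  5  4  4  4
 4  7  6  6  6  5  5  5
 5  8  7  7  7  6  6  6
 3  9  8  8  8  7  7  7

7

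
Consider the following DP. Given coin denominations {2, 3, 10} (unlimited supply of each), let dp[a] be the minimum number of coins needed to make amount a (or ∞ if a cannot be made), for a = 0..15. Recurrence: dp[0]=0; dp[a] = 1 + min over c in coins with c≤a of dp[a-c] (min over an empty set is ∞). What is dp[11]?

 a  0  1  2  3  4  5  6  7  8  9 10 11 12 13 14 15
dp  0  -  1  1  2  2  2  3  3  3  1  4  2  2  3  3
(- denotes ∞ / unreachable)

4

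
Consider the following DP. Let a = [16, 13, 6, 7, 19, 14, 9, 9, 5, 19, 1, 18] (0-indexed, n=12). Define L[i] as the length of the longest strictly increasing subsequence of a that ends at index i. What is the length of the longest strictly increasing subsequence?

4

   i    0    1    2    3    4    5    6    7    8    9   10   11
a[i]   16   13    6    7   19   14    9    9    5   19    1   18
L[i]    1    1    1    2    3    3    3    3    1    4    1    4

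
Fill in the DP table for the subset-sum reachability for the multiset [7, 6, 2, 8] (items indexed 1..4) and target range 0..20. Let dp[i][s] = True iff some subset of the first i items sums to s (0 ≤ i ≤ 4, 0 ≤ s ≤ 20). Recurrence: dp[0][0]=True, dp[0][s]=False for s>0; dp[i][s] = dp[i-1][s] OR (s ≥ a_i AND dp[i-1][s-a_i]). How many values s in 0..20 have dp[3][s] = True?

i\s   0   1   2   3   4   5   6   7   8   9  10  11  12  13  14  15  16  17  18  19  20
  0   T   F   F   F   F   F   F   F   F   F   F   F   F   F   F   F   F   F   F   F   F
  1   T   F   F   F   F   F   F   T   F   F   F   F   F   F   F   F   F   F   F   F   F
  2   T   F   F   F   F   F   T   T   F   F   F   F   F   T   F   F   F   F   F   F   F
  3   T   F   T   F   F   F   T   T   T   T   F   F   F   T   F   T   F   F   F   F   F
  4   T   F   T   F   F   F   T   T   T   T   T   F   F   T   T   T   T   T   F   F   F

8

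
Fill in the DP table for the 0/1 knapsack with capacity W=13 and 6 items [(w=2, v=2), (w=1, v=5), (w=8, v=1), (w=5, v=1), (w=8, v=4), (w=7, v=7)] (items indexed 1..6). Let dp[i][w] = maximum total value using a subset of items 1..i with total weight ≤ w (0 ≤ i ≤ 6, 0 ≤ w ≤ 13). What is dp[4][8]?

i\w   0   1   2   3   4   5   6   7   8   9  10  11  12  13
  0   0   0   0   0   0   0   0   0   0   0   0   0   0   0
  1   0   0   2   2   2   2   2   2   2   2   2   2   2   2
  2   0   5   5   7   7   7   7   7   7   7   7   7   7   7
  3   0   5   5   7   7   7   7   7   7   7   7   8   8   8
  4   0   5   5   7   7   7   7   7   8   8   8   8   8   8
  5   0   5   5   7   7   7   7   7   8   9   9  11  11  11
  6   0   5   5   7   7   7   7   7  12  12  14  14  14  14

8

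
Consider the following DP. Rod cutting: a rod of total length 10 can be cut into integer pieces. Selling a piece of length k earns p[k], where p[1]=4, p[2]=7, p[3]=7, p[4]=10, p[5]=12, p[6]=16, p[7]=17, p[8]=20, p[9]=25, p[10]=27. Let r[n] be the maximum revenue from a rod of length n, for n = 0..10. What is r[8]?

   n    0    1    2    3    4    5    6    7    8    9   10
r[n]    0    4    8   12   16   20   24   28   32   36   40

32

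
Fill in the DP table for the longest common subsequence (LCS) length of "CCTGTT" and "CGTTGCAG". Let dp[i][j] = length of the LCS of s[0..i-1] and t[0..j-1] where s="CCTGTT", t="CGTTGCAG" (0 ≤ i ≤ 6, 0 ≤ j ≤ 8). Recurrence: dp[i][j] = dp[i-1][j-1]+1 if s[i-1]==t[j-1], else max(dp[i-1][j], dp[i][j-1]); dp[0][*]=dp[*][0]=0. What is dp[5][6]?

3

   ''  C  G  T  T  G  C  A  G
''  0  0  0  0  0  0  0  0  0
 C  0  1  1  1  1  1  1  1  1
 C  0  1  1  1  1  1  2  2  2
 T  0  1  1  2  2  2  2  2  2
 G  0  1  2  2  2  3  3  3  3
 T  0  1  2  3  3  3  3  3  3
 T  0  1  2  3  4  4  4  4  4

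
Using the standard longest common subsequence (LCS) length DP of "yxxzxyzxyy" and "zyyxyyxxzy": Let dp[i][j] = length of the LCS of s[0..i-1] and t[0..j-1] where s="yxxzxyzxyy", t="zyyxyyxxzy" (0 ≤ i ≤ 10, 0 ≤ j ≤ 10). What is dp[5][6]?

2

   ''  z  y  y  x  y  y  x  x  z  y
''  0  0  0  0  0  0  0  0  0  0  0
 y  0  0  1  1  1  1  1  1  1  1  1
 x  0  0  1  1  2  2  2  2  2  2  2
 x  0  0  1  1  2  2  2  3  3  3  3
 z  0  1  1  1  2  2  2  3  3  4  4
 x  0  1  1  1  2  2  2  3  4  4  4
 y  0  1  2  2  2  3  3  3  4  4  5
 z  0  1  2  2  2  3  3  3  4  5  5
 x  0  1  2  2  3  3  3  4  4  5  5
 y  0  1  2  3  3  4  4  4  4  5  6
 y  0  1  2  3  3  4  5  5  5  5  6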